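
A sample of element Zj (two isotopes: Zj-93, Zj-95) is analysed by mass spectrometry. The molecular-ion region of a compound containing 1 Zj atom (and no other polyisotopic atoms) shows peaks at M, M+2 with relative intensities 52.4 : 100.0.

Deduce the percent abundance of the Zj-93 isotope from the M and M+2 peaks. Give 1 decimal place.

34.4%

If p is the fraction of Zj that is Zj-93, then I(M+2)/I(M) = [C(1,1)·p^0·(1−p)] / p^1 = 1·(1−p)/p = 100.0/52.4 = 1.9084
(1−p)/p = 1.9084/1 = 1.9084  ⇒  p = 1/(1 + 1.9084) = 0.3438
Zj-93: 34.4%, Zj-95: 65.6%.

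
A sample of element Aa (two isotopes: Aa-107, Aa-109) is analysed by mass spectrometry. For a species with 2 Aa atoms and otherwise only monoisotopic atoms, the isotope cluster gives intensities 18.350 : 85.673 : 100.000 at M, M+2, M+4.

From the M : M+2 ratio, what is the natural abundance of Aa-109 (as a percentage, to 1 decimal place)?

70.0%

Write p for the Aa-107 fraction. I(M+2)/I(M) = [C(2,1)·p^1·(1−p)] / p^2 = 2·(1−p)/p = 85.673/18.350 = 4.6688
(1−p)/p = 4.6688/2 = 2.3344  ⇒  p = 1/(1 + 2.3344) = 0.2999
Aa-107: 30.0%, Aa-109: 70.0%.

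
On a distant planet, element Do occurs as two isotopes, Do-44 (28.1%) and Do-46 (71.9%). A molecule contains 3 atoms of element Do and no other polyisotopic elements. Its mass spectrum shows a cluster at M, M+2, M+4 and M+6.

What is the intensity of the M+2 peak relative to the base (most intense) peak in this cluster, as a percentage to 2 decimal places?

(0.281 + 0.719)^3 gives M 0.0222, M+2 0.1703, M+4 0.4358, M+6 0.3717; the largest is M+4.
P(M+4) = C(3,2) × 0.281^1 × 0.719^2 = 3 × 0.2810 × 0.516961 = 0.435798 (base)
P(M+2) = C(3,1) × 0.281^2 × 0.719^1 = 3 × 0.078961 × 0.7190 = 0.170319
Relative intensity = 0.170319 / 0.435798 × 100 = 39.08

39.08%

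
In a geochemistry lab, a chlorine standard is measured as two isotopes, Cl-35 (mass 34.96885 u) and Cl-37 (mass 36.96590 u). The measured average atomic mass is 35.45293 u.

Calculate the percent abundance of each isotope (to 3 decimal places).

Cl-35: 75.760%, Cl-37: 24.240%

Writing the weighted mean with unknown fraction x of Cl-35:
34.96885·x + 36.96590·(1 − x) = 35.45293
(34.96885 − 36.96590)·x = 35.45293 − 36.96590
x = -1.51297 / -1.99705 = 0.75760 → 75.760% Cl-35, 24.240% Cl-37.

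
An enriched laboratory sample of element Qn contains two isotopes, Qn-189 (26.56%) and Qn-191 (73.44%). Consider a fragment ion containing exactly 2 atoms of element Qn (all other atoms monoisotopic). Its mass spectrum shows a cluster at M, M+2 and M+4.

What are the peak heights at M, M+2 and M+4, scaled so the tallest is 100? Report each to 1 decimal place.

Expanding (0.2656 + 0.7344)^2:
P(M) = 0.2656^2 = 0.070543
P(M+2) = 2 × 0.2656^1 × 0.7344^1 = 0.390113
P(M+4) = 0.7344^2 = 0.539343
The M+4 peak is largest (0.539343); scaling to 100 gives 13.1 : 72.3 : 100.0.

13.1 : 72.3 : 100.0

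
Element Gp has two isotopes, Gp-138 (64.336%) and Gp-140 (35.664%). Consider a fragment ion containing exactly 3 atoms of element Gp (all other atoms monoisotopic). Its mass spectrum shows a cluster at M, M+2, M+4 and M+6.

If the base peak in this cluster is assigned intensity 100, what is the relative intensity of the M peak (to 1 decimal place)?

60.1

Term probabilities: M 0.2663, M+2 0.4429, M+4 0.2455, M+6 0.0454. Base peak = M+2.
P(M+2) = C(3,1) × 0.64336^2 × 0.35664^1 = 3 × 0.41391209 × 0.35664 = 0.442853 (base)
P(M) = C(3,0) × 0.64336^3 × 0.35664^0 = 1 × 0.26629448 × 1.0000 = 0.266294
Relative intensity = 0.266294 / 0.442853 × 100 = 60.1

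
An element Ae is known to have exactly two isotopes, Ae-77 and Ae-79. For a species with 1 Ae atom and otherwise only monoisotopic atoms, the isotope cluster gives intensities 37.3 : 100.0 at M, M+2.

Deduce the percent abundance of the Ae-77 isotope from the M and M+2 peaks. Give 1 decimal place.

27.2%

Let p = fractional abundance of Ae-77. I(M+2)/I(M) = [C(1,1)·p^0·(1−p)] / p^1 = 1·(1−p)/p = 100.0/37.3 = 2.6810
(1−p)/p = 2.6810/1 = 2.6810  ⇒  p = 1/(1 + 2.6810) = 0.2717
Ae-77: 27.2%, Ae-79: 72.8%.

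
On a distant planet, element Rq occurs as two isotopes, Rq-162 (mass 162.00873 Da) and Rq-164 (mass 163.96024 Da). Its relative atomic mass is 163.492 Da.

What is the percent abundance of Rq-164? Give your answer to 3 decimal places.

With x = fraction of Rq-162 (so Rq-164 is 1 − x):
162.00873·x + 163.96024·(1 − x) = 163.492
(162.00873 − 163.96024)·x = 163.492 − 163.96024
x = -0.46824 / -1.95151 = 0.23994 → 23.994% Rq-162, 76.006% Rq-164.

76.006%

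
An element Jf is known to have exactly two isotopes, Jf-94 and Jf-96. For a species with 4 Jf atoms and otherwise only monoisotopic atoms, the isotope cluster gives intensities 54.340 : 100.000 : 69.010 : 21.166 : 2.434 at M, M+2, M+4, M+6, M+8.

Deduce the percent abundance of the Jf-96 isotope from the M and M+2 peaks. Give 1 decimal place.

Write p for the Jf-94 fraction. I(M+2)/I(M) = [C(4,1)·p^3·(1−p)] / p^4 = 4·(1−p)/p = 100.000/54.340 = 1.8403
(1−p)/p = 1.8403/4 = 0.4601  ⇒  p = 1/(1 + 0.4601) = 0.6849
Jf-94: 68.5%, Jf-96: 31.5%.

31.5%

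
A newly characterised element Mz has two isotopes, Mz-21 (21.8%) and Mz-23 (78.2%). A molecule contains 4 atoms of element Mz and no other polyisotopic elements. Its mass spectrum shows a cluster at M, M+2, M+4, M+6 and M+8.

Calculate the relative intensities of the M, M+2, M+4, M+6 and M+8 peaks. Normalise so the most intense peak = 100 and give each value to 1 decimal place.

The 4 Mz atoms are independent, so intensities follow the terms of (0.218 + 0.782)^4.
P(M) = 0.218^4 = 0.002259
P(M+2) = 4 × 0.218^3 × 0.782^1 = 0.032407
P(M+4) = 6 × 0.218^2 × 0.782^2 = 0.174372
P(M+6) = 4 × 0.218^1 × 0.782^3 = 0.417001
P(M+8) = 0.782^4 = 0.373962
The M+6 peak is largest (0.417001); scaling to 100 gives 0.5 : 7.8 : 41.8 : 100.0 : 89.7.

0.5 : 7.8 : 41.8 : 100.0 : 89.7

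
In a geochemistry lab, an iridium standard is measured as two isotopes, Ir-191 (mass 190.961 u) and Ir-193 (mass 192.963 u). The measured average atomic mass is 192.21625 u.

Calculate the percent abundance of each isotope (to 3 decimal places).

Ir-191: 37.300%, Ir-193: 62.700%

With x = fraction of Ir-191 (so Ir-193 is 1 − x):
190.961·x + 192.963·(1 − x) = 192.21625
(190.961 − 192.963)·x = 192.21625 − 192.963
x = -0.74675 / -2.002 = 0.37300 → 37.300% Ir-191, 62.700% Ir-193.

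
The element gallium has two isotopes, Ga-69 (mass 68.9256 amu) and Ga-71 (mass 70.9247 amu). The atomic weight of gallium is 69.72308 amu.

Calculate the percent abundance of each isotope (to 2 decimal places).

With x = fraction of Ga-69 (so Ga-71 is 1 − x):
68.9256·x + 70.9247·(1 − x) = 69.72308
(68.9256 − 70.9247)·x = 69.72308 − 70.9247
x = -1.20162 / -1.9991 = 0.60108 → 60.11% Ga-69, 39.89% Ga-71.

Ga-69: 60.11%, Ga-71: 39.89%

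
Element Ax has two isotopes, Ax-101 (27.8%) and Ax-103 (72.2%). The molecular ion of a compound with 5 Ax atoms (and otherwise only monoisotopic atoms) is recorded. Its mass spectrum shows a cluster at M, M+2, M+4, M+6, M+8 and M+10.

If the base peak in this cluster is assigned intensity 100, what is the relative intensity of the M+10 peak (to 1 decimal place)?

51.9

Term probabilities: M 0.0017, M+2 0.0216, M+4 0.1120, M+6 0.2909, M+8 0.3777, M+10 0.1962. Base peak = M+8.
P(M+8) = C(5,4) × 0.278^1 × 0.722^4 = 5 × 0.2780 × 0.27173701 = 0.377714 (base)
P(M+10) = C(5,5) × 0.278^0 × 0.722^5 = 1 × 1.0000 × 0.19619412 = 0.196194
Relative intensity = 0.196194 / 0.377714 × 100 = 51.9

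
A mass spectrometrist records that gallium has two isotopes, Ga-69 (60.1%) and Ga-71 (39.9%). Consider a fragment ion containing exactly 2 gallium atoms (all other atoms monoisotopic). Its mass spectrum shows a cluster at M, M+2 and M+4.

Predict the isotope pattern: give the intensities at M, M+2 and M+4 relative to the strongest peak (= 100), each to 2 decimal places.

The 2 Ga atoms are independent, so intensities follow the terms of (0.601 + 0.399)^2.
P(M) = 0.601^2 = 0.361201
P(M+2) = 2 × 0.601^1 × 0.399^1 = 0.479598
P(M+4) = 0.399^2 = 0.159201
The M+2 peak is largest (0.479598); scaling to 100 gives 75.31 : 100.00 : 33.19.

75.31 : 100.00 : 33.19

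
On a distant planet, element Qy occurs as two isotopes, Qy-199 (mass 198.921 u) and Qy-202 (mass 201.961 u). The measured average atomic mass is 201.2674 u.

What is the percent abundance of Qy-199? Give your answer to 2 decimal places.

Let x be the fractional abundance of Qy-199; then Qy-202 has abundance 1 − x.
198.921·x + 201.961·(1 − x) = 201.2674
(198.921 − 201.961)·x = 201.2674 − 201.961
x = -0.6936 / -3.040 = 0.22816 → 22.82% Qy-199, 77.18% Qy-202.

22.82%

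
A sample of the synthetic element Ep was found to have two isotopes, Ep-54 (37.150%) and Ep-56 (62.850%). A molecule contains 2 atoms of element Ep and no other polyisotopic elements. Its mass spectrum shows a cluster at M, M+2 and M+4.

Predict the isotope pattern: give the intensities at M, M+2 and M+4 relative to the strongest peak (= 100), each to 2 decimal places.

Each Ep atom is independently Ep-54 (p = 0.37150) or Ep-56 (q = 0.62850); the cluster is the binomial expansion (p + q)^2.
P(M) = 0.37150^2 = 0.138012
P(M+2) = 2 × 0.37150^1 × 0.62850^1 = 0.466976
P(M+4) = 0.62850^2 = 0.395012
The M+2 peak is largest (0.466976); scaling to 100 gives 29.55 : 100.00 : 84.59.

29.55 : 100.00 : 84.59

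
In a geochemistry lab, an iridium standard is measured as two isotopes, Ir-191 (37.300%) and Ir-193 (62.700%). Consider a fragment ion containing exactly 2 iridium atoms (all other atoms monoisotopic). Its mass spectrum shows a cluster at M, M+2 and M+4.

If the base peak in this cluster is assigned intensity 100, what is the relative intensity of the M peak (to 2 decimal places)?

29.74

(0.37300 + 0.62700)^2 gives M 0.1391, M+2 0.4677, M+4 0.3931; the largest is M+2.
P(M+2) = C(2,1) × 0.37300^1 × 0.62700^1 = 2 × 0.3730 × 0.6270 = 0.467742 (base)
P(M) = C(2,0) × 0.37300^2 × 0.62700^0 = 1 × 0.139129 × 1.0000 = 0.139129
Relative intensity = 0.139129 / 0.467742 × 100 = 29.74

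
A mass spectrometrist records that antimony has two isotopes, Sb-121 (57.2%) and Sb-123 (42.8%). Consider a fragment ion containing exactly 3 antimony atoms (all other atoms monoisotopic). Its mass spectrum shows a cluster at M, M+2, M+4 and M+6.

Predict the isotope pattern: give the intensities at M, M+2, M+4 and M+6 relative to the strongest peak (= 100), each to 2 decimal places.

44.55 : 100.00 : 74.83 : 18.66

Expanding (0.572 + 0.428)^3:
P(M) = 0.572^3 = 0.187149
P(M+2) = 3 × 0.572^2 × 0.428^1 = 0.420104
P(M+4) = 3 × 0.572^1 × 0.428^2 = 0.314344
P(M+6) = 0.428^3 = 0.078403
The M+2 peak is largest (0.420104); scaling to 100 gives 44.55 : 100.00 : 74.83 : 18.66.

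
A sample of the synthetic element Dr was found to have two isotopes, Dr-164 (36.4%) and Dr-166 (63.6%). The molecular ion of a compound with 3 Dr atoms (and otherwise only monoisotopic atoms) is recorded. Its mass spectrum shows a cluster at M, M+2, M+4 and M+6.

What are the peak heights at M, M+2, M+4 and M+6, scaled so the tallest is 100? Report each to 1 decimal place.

10.9 : 57.2 : 100.0 : 58.2

The 3 Dr atoms are independent, so intensities follow the terms of (0.364 + 0.636)^3.
P(M) = 0.364^3 = 0.048229
P(M+2) = 3 × 0.364^2 × 0.636^1 = 0.252802
P(M+4) = 3 × 0.364^1 × 0.636^2 = 0.441710
P(M+6) = 0.636^3 = 0.257259
The M+4 peak is largest (0.441710); scaling to 100 gives 10.9 : 57.2 : 100.0 : 58.2.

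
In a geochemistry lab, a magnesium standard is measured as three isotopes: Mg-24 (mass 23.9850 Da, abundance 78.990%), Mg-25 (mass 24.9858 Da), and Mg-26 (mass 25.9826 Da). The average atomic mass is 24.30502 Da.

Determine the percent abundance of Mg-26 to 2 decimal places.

Let x and y be the fractions of Mg-25 and Mg-26. Then x + y = 1 − 0.78990 = 0.21010 and 24.9858x + 25.9826y = 24.30502 − 0.78990×23.9850 = 5.3592685.
Substituting: 24.9858x + 25.9826(0.21010 − x) = 5.3592685
(24.9858 − 25.9826)x = -0.09967576  ⇒  x = 0.10000, y = 0.11010
Mg-25: 10.00%, Mg-26: 11.01%.

11.01%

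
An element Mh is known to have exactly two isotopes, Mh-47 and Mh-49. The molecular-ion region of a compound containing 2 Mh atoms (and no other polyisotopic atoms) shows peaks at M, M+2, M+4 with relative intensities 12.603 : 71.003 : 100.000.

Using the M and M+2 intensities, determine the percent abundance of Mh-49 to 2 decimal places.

73.80%

If p is the fraction of Mh that is Mh-47, then I(M+2)/I(M) = [C(2,1)·p^1·(1−p)] / p^2 = 2·(1−p)/p = 71.003/12.603 = 5.6338
(1−p)/p = 5.6338/2 = 2.8169  ⇒  p = 1/(1 + 2.8169) = 0.2620
Mh-47: 26.20%, Mh-49: 73.80%.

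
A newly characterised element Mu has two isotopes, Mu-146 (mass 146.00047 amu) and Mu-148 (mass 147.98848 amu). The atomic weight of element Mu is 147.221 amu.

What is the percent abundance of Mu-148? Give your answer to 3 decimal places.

61.395%

With x = fraction of Mu-146 (so Mu-148 is 1 − x):
146.00047·x + 147.98848·(1 − x) = 147.221
(146.00047 − 147.98848)·x = 147.221 − 147.98848
x = -0.76748 / -1.98801 = 0.38605 → 38.605% Mu-146, 61.395% Mu-148.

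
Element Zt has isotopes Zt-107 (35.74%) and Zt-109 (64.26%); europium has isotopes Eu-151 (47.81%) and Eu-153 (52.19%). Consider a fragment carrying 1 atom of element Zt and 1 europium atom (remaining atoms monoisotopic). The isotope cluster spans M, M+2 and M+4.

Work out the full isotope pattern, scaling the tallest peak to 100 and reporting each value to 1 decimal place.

34.6 : 100.0 : 67.9

Element Zt pattern (n=1): 0.3574 : 0.6426
Europium pattern (n=1): 0.4781 : 0.5219
Convolve the two distributions (both contribute in 2-u steps):
  M: 0.3574×0.4781 = 0.170873
  M+2: 0.3574×0.5219 + 0.6426×0.4781 = 0.493754
  M+4: 0.6426×0.5219 = 0.335373
Scale to base peak (0.493754) = 100: 34.6 : 100.0 : 67.9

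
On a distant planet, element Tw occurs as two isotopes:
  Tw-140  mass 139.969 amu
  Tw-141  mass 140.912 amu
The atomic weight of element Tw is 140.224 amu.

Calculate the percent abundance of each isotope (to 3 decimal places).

Writing the weighted mean with unknown fraction x of Tw-140:
139.969·x + 140.912·(1 − x) = 140.224
(139.969 − 140.912)·x = 140.224 − 140.912
x = -0.688 / -0.943 = 0.72959 → 72.959% Tw-140, 27.041% Tw-141.

Tw-140: 72.959%, Tw-141: 27.041%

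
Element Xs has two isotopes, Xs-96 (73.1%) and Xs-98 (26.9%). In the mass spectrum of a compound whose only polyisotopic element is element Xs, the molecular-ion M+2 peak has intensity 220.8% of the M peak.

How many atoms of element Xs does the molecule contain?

6

The M+2/M ratio from n Xs atoms is n · q/p = n · 0.269/0.731.
n = 2.208 × 0.731/0.269 = 6.00 ≈ 6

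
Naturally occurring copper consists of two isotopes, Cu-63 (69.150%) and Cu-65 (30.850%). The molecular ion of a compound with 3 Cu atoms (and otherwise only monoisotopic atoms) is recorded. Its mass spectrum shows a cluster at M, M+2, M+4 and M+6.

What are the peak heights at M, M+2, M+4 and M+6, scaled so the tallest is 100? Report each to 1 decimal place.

Expanding (0.69150 + 0.30850)^3:
P(M) = 0.69150^3 = 0.330656
P(M+2) = 3 × 0.69150^2 × 0.30850^1 = 0.442548
P(M+4) = 3 × 0.69150^1 × 0.30850^2 = 0.197435
P(M+6) = 0.30850^3 = 0.029361
The M+2 peak is largest (0.442548); scaling to 100 gives 74.7 : 100.0 : 44.6 : 6.6.

74.7 : 100.0 : 44.6 : 6.6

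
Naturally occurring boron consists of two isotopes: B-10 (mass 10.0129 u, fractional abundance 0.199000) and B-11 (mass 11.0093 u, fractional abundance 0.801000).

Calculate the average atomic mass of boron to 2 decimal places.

The abundance-weighted mean is 0.199000 × 10.0129 + 0.801000 × 11.0093
= 1.99257 + 8.81845 = 10.81102 u

10.81 u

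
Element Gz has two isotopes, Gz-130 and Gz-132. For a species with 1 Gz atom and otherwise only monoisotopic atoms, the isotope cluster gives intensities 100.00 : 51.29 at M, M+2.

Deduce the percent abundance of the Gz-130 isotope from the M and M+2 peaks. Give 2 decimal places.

Write p for the Gz-130 fraction. I(M+2)/I(M) = [C(1,1)·p^0·(1−p)] / p^1 = 1·(1−p)/p = 51.29/100.00 = 0.5129
(1−p)/p = 0.5129/1 = 0.5129  ⇒  p = 1/(1 + 0.5129) = 0.6610
Gz-130: 66.10%, Gz-132: 33.90%.

66.10%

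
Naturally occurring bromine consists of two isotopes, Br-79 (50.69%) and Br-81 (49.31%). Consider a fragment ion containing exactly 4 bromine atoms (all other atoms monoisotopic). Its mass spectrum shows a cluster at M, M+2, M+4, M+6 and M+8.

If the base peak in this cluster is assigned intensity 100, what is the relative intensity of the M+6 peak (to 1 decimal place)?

(0.5069 + 0.4931)^4 gives M 0.0660, M+2 0.2569, M+4 0.3749, M+6 0.2431, M+8 0.0591; the largest is M+4.
P(M+4) = C(4,2) × 0.5069^2 × 0.4931^2 = 6 × 0.25694761 × 0.24314761 = 0.374857 (base)
P(M+6) = C(4,3) × 0.5069^1 × 0.4931^3 = 4 × 0.5069 × 0.11989609 = 0.243101
Relative intensity = 0.243101 / 0.374857 × 100 = 64.9

64.9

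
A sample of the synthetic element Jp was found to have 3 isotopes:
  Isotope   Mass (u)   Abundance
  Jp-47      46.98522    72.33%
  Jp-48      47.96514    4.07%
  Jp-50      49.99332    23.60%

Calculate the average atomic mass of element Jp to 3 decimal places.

47.735 u

Average mass = Σ (abundance × isotope mass) = 0.7233 × 46.98522 + 0.0407 × 47.96514 + 0.2360 × 49.99332
= 33.984410 + 1.952181 + 11.798424 = 47.735015 u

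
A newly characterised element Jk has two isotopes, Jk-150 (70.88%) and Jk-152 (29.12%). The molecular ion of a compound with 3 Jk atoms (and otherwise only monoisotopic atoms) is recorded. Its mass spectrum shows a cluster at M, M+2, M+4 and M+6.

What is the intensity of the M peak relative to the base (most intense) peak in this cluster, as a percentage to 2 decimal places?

(0.7088 + 0.2912)^3 gives M 0.3561, M+2 0.4389, M+4 0.1803, M+6 0.0247; the largest is M+2.
P(M+2) = C(3,1) × 0.7088^2 × 0.2912^1 = 3 × 0.50239744 × 0.2912 = 0.438894 (base)
P(M) = C(3,0) × 0.7088^3 × 0.2912^0 = 1 × 0.35609931 × 1.0000 = 0.356099
Relative intensity = 0.356099 / 0.438894 × 100 = 81.14

81.14%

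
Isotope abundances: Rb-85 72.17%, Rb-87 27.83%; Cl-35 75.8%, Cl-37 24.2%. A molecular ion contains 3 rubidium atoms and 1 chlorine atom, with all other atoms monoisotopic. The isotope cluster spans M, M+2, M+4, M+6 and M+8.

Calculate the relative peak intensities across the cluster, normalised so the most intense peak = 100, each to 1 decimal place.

Rubidium pattern (n=3): 0.37589809 : 0.43485841 : 0.16768892 : 0.02155458
Chlorine pattern (n=1): 0.7580 : 0.2420
Convolve the two distributions (both contribute in 2-u steps):
  M: 0.37589809×0.7580 = 0.284931
  M+2: 0.37589809×0.2420 + 0.43485841×0.7580 = 0.420590
  M+4: 0.43485841×0.2420 + 0.16768892×0.7580 = 0.232344
  M+6: 0.16768892×0.2420 + 0.02155458×0.7580 = 0.056919
  M+8: 0.02155458×0.2420 = 0.005216
Scale to base peak (0.420590) = 100: 67.7 : 100.0 : 55.2 : 13.5 : 1.2

67.7 : 100.0 : 55.2 : 13.5 : 1.2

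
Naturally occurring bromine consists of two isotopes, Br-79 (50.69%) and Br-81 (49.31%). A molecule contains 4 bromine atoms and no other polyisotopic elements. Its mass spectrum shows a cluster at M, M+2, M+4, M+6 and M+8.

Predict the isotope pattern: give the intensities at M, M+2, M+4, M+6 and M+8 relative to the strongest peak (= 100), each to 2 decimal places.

17.61 : 68.53 : 100.00 : 64.85 : 15.77

Each Br atom is independently Br-79 (p = 0.5069) or Br-81 (q = 0.4931); the cluster is the binomial expansion (p + q)^4.
P(M) = 0.5069^4 = 0.066022
P(M+2) = 4 × 0.5069^3 × 0.4931^1 = 0.256899
P(M+4) = 6 × 0.5069^2 × 0.4931^2 = 0.374857
P(M+6) = 4 × 0.5069^1 × 0.4931^3 = 0.243101
P(M+8) = 0.4931^4 = 0.059121
The M+4 peak is largest (0.374857); scaling to 100 gives 17.61 : 68.53 : 100.00 : 64.85 : 15.77.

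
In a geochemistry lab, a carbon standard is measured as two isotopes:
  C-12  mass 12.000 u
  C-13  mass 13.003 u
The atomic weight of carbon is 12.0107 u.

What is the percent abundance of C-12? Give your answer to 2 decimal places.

98.93%

Writing the weighted mean with unknown fraction x of C-12:
12.000·x + 13.003·(1 − x) = 12.0107
(12.000 − 13.003)·x = 12.0107 − 13.003
x = -0.9923 / -1.003 = 0.98933 → 98.93% C-12, 1.07% C-13.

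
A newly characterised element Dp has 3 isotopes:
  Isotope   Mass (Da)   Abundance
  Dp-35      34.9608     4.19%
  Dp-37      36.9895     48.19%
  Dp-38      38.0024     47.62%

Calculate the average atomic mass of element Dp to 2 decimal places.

Average mass = Σ (abundance × isotope mass) = 0.0419 × 34.9608 + 0.4819 × 36.9895 + 0.4762 × 38.0024
= 1.46486 + 17.82524 + 18.09674 = 37.38684 Da

37.39 Da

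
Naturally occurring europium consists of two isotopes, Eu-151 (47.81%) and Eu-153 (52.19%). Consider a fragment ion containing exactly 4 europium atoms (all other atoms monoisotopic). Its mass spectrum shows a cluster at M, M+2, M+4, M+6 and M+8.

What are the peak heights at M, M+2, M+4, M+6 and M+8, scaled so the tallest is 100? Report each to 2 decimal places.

13.99 : 61.07 : 100.00 : 72.77 : 19.86

The 4 Eu atoms are independent, so intensities follow the terms of (0.4781 + 0.5219)^4.
P(M) = 0.4781^4 = 0.052249
P(M+2) = 4 × 0.4781^3 × 0.5219^1 = 0.228141
P(M+4) = 6 × 0.4781^2 × 0.5219^2 = 0.373563
P(M+6) = 4 × 0.4781^1 × 0.5219^3 = 0.271857
P(M+8) = 0.5219^4 = 0.074191
The M+4 peak is largest (0.373563); scaling to 100 gives 13.99 : 61.07 : 100.00 : 72.77 : 19.86.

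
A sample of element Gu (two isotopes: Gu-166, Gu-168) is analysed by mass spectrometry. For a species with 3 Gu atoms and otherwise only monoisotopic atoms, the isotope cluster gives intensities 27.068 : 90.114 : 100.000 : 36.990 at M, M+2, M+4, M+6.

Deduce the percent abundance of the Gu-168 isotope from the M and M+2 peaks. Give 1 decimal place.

Let p = fractional abundance of Gu-166. I(M+2)/I(M) = [C(3,1)·p^2·(1−p)] / p^3 = 3·(1−p)/p = 90.114/27.068 = 3.3292
(1−p)/p = 3.3292/3 = 1.1097  ⇒  p = 1/(1 + 1.1097) = 0.4740
Gu-166: 47.4%, Gu-168: 52.6%.

52.6%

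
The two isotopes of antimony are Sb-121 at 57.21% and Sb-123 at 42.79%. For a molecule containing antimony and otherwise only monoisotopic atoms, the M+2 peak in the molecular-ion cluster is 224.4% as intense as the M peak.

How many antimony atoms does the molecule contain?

For n independent Sb atoms, I(M+2)/I(M) = n · (abundance Sb-123) / (abundance Sb-121) = n · 0.4279/0.5721.
n = 2.244 × 0.5721/0.4279 = 3.00 ≈ 3

3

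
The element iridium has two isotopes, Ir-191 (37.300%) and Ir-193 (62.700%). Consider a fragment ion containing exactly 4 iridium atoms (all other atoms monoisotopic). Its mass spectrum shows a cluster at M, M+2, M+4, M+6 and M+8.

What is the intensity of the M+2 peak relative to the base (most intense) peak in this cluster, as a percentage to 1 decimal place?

35.4%

Binomial terms of (0.37300 + 0.62700)^4: M 0.0194, M+2 0.1302, M+4 0.3282, M+6 0.3678, M+8 0.1546 → M+6 is the base peak.
P(M+6) = C(4,3) × 0.37300^1 × 0.62700^3 = 4 × 0.3730 × 0.24649188 = 0.367766 (base)
P(M+2) = C(4,1) × 0.37300^3 × 0.62700^1 = 4 × 0.05189512 × 0.6270 = 0.130153
Relative intensity = 0.130153 / 0.367766 × 100 = 35.4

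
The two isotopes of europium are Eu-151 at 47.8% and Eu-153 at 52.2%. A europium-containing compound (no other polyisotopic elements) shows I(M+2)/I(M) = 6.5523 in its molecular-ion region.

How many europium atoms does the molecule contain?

6

For n independent Eu atoms, I(M+2)/I(M) = n · (abundance Eu-153) / (abundance Eu-151) = n · 0.522/0.478.
n = 6.5523 × 0.478/0.522 = 6.00 ≈ 6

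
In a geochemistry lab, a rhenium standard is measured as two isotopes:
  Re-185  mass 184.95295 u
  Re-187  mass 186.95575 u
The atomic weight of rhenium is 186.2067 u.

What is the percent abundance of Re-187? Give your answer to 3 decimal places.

With x = fraction of Re-185 (so Re-187 is 1 − x):
184.95295·x + 186.95575·(1 − x) = 186.2067
(184.95295 − 186.95575)·x = 186.2067 − 186.95575
x = -0.74905 / -2.00280 = 0.37400 → 37.400% Re-185, 62.600% Re-187.

62.600%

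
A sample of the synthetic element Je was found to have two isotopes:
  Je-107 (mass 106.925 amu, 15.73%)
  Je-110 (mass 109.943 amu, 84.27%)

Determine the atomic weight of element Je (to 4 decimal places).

109.4683 amu

Ar = Σ fᵢ·mᵢ = 0.1573 × 106.925 + 0.8427 × 109.943
= 16.81930 + 92.64897 = 109.46827 amu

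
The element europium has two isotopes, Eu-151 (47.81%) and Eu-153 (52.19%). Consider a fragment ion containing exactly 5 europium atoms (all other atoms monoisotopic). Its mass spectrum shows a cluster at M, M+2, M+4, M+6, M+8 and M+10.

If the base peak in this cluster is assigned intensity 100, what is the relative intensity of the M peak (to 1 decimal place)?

Binomial terms of (0.4781 + 0.5219)^5: M 0.0250, M+2 0.1363, M+4 0.2977, M+6 0.3249, M+8 0.1774, M+10 0.0387 → M+6 is the base peak.
P(M+6) = C(5,3) × 0.4781^2 × 0.5219^3 = 10 × 0.22857961 × 0.14215492 = 0.324937 (base)
P(M) = C(5,0) × 0.4781^5 × 0.5219^0 = 1 × 0.02498007 × 1.0000 = 0.024980
Relative intensity = 0.024980 / 0.324937 × 100 = 7.7

7.7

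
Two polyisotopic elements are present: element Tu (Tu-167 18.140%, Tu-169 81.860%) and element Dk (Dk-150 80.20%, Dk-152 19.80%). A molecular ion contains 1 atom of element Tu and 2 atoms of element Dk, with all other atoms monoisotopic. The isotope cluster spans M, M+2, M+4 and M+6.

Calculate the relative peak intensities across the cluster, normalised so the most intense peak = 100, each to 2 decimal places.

Element Tu pattern (n=1): 0.1814 : 0.8186
Element Dk pattern (n=2): 0.643204 : 0.317592 : 0.039204
Convolve the two distributions (both contribute in 2-u steps):
  M: 0.1814×0.643204 = 0.116677
  M+2: 0.1814×0.317592 + 0.8186×0.643204 = 0.584138
  M+4: 0.1814×0.039204 + 0.8186×0.317592 = 0.267092
  M+6: 0.8186×0.039204 = 0.032092
Scale to base peak (0.584138) = 100: 19.97 : 100.00 : 45.72 : 5.49

19.97 : 100.00 : 45.72 : 5.49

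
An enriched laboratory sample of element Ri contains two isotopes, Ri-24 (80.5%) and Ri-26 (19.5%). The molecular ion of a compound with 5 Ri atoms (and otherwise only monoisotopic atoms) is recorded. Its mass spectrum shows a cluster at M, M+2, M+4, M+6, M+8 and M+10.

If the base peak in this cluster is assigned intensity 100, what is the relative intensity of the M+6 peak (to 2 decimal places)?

Term probabilities: M 0.3380, M+2 0.4094, M+4 0.1984, M+6 0.0481, M+8 0.0058, M+10 0.0003. Base peak = M+2.
P(M+2) = C(5,1) × 0.805^4 × 0.195^1 = 5 × 0.4199364 × 0.1950 = 0.409438 (base)
P(M+6) = C(5,3) × 0.805^2 × 0.195^3 = 10 × 0.648025 × 0.00741487 = 0.048050
Relative intensity = 0.048050 / 0.409438 × 100 = 11.74

11.74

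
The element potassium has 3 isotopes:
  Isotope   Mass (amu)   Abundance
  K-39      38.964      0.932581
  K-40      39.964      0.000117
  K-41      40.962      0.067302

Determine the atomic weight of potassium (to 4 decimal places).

Ar = Σ fᵢ·mᵢ = 0.932581 × 38.964 + 0.000117 × 39.964 + 0.067302 × 40.962
= 36.33709 + 0.00468 + 2.75682 = 39.09859 amu

39.0986 amu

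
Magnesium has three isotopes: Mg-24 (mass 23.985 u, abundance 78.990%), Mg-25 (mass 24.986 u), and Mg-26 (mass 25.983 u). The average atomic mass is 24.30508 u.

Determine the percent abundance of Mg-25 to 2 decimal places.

Let x and y be the fractions of Mg-25 and Mg-26. Then x + y = 1 − 0.78990 = 0.21010 and 24.986x + 25.983y = 24.30508 − 0.78990×23.985 = 5.3593285.
Substituting: 24.986x + 25.983(0.21010 − x) = 5.3593285
(24.986 − 25.983)x = -0.0996998  ⇒  x = 0.10000, y = 0.11010
Mg-25: 10.00%, Mg-26: 11.01%.

10.00%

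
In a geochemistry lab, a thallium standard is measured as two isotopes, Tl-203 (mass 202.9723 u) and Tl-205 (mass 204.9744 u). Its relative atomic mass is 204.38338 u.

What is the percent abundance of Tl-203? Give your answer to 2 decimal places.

29.52%

Let x be the fractional abundance of Tl-203; then Tl-205 has abundance 1 − x.
202.9723·x + 204.9744·(1 − x) = 204.38338
(202.9723 − 204.9744)·x = 204.38338 − 204.9744
x = -0.59102 / -2.0021 = 0.29520 → 29.52% Tl-203, 70.48% Tl-205.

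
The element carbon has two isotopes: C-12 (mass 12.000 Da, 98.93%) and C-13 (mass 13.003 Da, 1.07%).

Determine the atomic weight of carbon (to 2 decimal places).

12.01 Da

Average mass = Σ (abundance × isotope mass) = 0.9893 × 12.000 + 0.0107 × 13.003
= 11.8716 + 0.1391 = 12.0107 Da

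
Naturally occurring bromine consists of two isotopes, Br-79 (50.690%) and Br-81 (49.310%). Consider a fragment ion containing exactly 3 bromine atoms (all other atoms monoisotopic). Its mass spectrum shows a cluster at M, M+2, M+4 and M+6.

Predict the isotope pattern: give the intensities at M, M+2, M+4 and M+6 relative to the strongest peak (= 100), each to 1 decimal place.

34.3 : 100.0 : 97.3 : 31.5

The 3 Br atoms are independent, so intensities follow the terms of (0.50690 + 0.49310)^3.
P(M) = 0.50690^3 = 0.130247
P(M+2) = 3 × 0.50690^2 × 0.49310^1 = 0.380103
P(M+4) = 3 × 0.50690^1 × 0.49310^2 = 0.369755
P(M+6) = 0.49310^3 = 0.119896
The M+2 peak is largest (0.380103); scaling to 100 gives 34.3 : 100.0 : 97.3 : 31.5.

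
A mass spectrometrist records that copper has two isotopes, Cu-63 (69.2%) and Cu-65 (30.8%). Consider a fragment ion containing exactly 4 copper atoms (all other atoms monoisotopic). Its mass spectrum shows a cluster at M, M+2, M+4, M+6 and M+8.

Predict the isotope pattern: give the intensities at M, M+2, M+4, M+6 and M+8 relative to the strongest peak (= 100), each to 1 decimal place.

The 4 Cu atoms are independent, so intensities follow the terms of (0.692 + 0.308)^4.
P(M) = 0.692^4 = 0.229311
P(M+2) = 4 × 0.692^3 × 0.308^1 = 0.408253
P(M+4) = 6 × 0.692^2 × 0.308^2 = 0.272562
P(M+6) = 4 × 0.692^1 × 0.308^3 = 0.080876
P(M+8) = 0.308^4 = 0.008999
The M+2 peak is largest (0.408253); scaling to 100 gives 56.2 : 100.0 : 66.8 : 19.8 : 2.2.

56.2 : 100.0 : 66.8 : 19.8 : 2.2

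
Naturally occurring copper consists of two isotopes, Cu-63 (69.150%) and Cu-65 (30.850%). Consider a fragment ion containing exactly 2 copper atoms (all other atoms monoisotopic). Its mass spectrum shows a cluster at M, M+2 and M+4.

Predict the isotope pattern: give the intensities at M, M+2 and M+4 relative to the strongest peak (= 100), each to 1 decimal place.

Expanding (0.69150 + 0.30850)^2:
P(M) = 0.69150^2 = 0.478172
P(M+2) = 2 × 0.69150^1 × 0.30850^1 = 0.426656
P(M+4) = 0.30850^2 = 0.095172
The M peak is largest (0.478172); scaling to 100 gives 100.0 : 89.2 : 19.9.

100.0 : 89.2 : 19.9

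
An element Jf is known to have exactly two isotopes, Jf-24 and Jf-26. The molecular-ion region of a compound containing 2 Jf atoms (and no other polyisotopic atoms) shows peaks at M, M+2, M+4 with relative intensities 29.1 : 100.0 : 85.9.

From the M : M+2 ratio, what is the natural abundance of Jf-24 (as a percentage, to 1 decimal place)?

36.8%

If p is the fraction of Jf that is Jf-24, then I(M+2)/I(M) = [C(2,1)·p^1·(1−p)] / p^2 = 2·(1−p)/p = 100.0/29.1 = 3.4364
(1−p)/p = 3.4364/2 = 1.7182  ⇒  p = 1/(1 + 1.7182) = 0.3679
Jf-24: 36.8%, Jf-26: 63.2%.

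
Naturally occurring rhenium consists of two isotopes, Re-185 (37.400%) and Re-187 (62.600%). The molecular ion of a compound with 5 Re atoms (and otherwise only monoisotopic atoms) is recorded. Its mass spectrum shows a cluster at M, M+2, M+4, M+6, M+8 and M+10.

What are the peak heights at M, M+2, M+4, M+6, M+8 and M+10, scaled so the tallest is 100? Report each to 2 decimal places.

Each Re atom is independently Re-185 (p = 0.37400) or Re-187 (q = 0.62600); the cluster is the binomial expansion (p + q)^5.
P(M) = 0.37400^5 = 0.007317
P(M+2) = 5 × 0.37400^4 × 0.62600^1 = 0.061239
P(M+4) = 10 × 0.37400^3 × 0.62600^2 = 0.205005
P(M+6) = 10 × 0.37400^2 × 0.62600^3 = 0.343136
P(M+8) = 5 × 0.37400^1 × 0.62600^4 = 0.287170
P(M+10) = 0.62600^5 = 0.096133
The M+6 peak is largest (0.343136); scaling to 100 gives 2.13 : 17.85 : 59.74 : 100.00 : 83.69 : 28.02.

2.13 : 17.85 : 59.74 : 100.00 : 83.69 : 28.02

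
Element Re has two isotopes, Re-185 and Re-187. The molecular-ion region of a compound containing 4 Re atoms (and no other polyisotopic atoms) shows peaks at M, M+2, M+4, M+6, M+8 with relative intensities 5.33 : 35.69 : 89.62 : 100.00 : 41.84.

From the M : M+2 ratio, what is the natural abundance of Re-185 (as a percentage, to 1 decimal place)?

If p is the fraction of Re that is Re-185, then I(M+2)/I(M) = [C(4,1)·p^3·(1−p)] / p^4 = 4·(1−p)/p = 35.69/5.33 = 6.6961
(1−p)/p = 6.6961/4 = 1.6740  ⇒  p = 1/(1 + 1.6740) = 0.3740
Re-185: 37.4%, Re-187: 62.6%.

37.4%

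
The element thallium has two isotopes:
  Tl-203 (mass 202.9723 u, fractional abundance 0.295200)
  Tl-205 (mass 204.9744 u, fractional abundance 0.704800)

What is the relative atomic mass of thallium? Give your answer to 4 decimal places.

The abundance-weighted mean is 0.295200 × 202.9723 + 0.704800 × 204.9744
= 59.91742 + 144.46596 = 204.38338 u

204.3834 u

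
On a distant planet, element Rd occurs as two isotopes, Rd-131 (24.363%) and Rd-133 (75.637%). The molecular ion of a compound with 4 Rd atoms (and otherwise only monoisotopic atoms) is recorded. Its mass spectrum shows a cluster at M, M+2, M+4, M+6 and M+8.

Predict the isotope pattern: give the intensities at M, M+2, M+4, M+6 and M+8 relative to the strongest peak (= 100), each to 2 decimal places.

0.84 : 10.38 : 48.32 : 100.00 : 77.61

Each Rd atom is independently Rd-131 (p = 0.24363) or Rd-133 (q = 0.75637); the cluster is the binomial expansion (p + q)^4.
P(M) = 0.24363^4 = 0.003523
P(M+2) = 4 × 0.24363^3 × 0.75637^1 = 0.043751
P(M+4) = 6 × 0.24363^2 × 0.75637^2 = 0.203742
P(M+6) = 4 × 0.24363^1 × 0.75637^3 = 0.421690
P(M+8) = 0.75637^4 = 0.327293
The M+6 peak is largest (0.421690); scaling to 100 gives 0.84 : 10.38 : 48.32 : 100.00 : 77.61.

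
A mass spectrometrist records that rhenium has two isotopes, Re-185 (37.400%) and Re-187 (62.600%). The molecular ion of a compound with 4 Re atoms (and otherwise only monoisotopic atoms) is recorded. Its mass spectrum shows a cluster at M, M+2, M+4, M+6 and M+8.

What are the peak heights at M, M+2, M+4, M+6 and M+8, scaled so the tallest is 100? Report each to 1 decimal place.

Each Re atom is independently Re-185 (p = 0.37400) or Re-187 (q = 0.62600); the cluster is the binomial expansion (p + q)^4.
P(M) = 0.37400^4 = 0.019565
P(M+2) = 4 × 0.37400^3 × 0.62600^1 = 0.130993
P(M+4) = 6 × 0.37400^2 × 0.62600^2 = 0.328884
P(M+6) = 4 × 0.37400^1 × 0.62600^3 = 0.366990
P(M+8) = 0.62600^4 = 0.153567
The M+6 peak is largest (0.366990); scaling to 100 gives 5.3 : 35.7 : 89.6 : 100.0 : 41.8.

5.3 : 35.7 : 89.6 : 100.0 : 41.8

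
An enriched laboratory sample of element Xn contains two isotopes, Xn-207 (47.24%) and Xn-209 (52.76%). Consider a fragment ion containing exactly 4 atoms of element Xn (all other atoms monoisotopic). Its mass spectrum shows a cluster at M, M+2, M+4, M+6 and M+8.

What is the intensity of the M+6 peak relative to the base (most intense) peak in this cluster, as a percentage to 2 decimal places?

74.46%

(0.4724 + 0.5276)^4 gives M 0.0498, M+2 0.2225, M+4 0.3727, M+6 0.2775, M+8 0.0775; the largest is M+4.
P(M+4) = C(4,2) × 0.4724^2 × 0.5276^2 = 6 × 0.22316176 × 0.27836176 = 0.372718 (base)
P(M+6) = C(4,3) × 0.4724^1 × 0.5276^3 = 4 × 0.4724 × 0.14686366 = 0.277514
Relative intensity = 0.277514 / 0.372718 × 100 = 74.46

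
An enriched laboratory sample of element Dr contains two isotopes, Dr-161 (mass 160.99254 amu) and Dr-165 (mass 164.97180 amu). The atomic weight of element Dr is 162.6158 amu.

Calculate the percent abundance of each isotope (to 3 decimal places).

Dr-161: 59.207%, Dr-165: 40.793%

Let x be the fractional abundance of Dr-161; then Dr-165 has abundance 1 − x.
160.99254·x + 164.97180·(1 − x) = 162.6158
(160.99254 − 164.97180)·x = 162.6158 − 164.97180
x = -2.35600 / -3.97926 = 0.59207 → 59.207% Dr-161, 40.793% Dr-165.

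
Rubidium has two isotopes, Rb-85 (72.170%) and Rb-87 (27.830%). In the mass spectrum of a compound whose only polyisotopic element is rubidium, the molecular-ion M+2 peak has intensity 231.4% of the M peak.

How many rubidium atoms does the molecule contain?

6

The M+2/M ratio from n Rb atoms is n · q/p = n · 0.27830/0.72170.
n = 2.314 × 0.72170/0.27830 = 6.00 ≈ 6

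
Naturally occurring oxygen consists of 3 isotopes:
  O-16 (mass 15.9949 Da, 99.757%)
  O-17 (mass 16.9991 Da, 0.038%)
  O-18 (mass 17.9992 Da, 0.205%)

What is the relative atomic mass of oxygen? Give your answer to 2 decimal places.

Average mass = Σ (abundance × isotope mass) = 0.99757 × 15.9949 + 0.00038 × 16.9991 + 0.00205 × 17.9992
= 15.95603 + 0.00646 + 0.03690 = 15.99939 Da

16.00 Da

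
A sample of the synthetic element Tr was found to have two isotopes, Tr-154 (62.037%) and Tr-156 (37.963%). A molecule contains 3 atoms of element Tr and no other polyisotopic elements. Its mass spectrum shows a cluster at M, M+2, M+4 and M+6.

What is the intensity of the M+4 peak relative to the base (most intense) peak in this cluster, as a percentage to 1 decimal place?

61.2%

Binomial terms of (0.62037 + 0.37963)^3: M 0.2388, M+2 0.4383, M+4 0.2682, M+6 0.0547 → M+2 is the base peak.
P(M+2) = C(3,1) × 0.62037^2 × 0.37963^1 = 3 × 0.38485894 × 0.37963 = 0.438312 (base)
P(M+4) = C(3,2) × 0.62037^1 × 0.37963^2 = 3 × 0.62037 × 0.14411894 = 0.268221
Relative intensity = 0.268221 / 0.438312 × 100 = 61.2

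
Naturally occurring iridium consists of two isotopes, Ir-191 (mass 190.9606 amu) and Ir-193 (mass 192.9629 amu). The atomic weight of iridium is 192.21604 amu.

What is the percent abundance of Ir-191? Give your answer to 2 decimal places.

37.30%

Writing the weighted mean with unknown fraction x of Ir-191:
190.9606·x + 192.9629·(1 − x) = 192.21604
(190.9606 − 192.9629)·x = 192.21604 − 192.9629
x = -0.74686 / -2.0023 = 0.37300 → 37.30% Ir-191, 62.70% Ir-193.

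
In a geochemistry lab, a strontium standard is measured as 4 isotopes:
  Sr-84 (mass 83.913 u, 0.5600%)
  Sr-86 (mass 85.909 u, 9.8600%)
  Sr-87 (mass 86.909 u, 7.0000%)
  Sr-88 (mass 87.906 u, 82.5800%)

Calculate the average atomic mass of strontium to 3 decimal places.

The abundance-weighted mean is 0.005600 × 83.913 + 0.098600 × 85.909 + 0.070000 × 86.909 + 0.825800 × 87.906
= 0.4699 + 8.4706 + 6.0836 + 72.5928 = 87.6169 u

87.617 u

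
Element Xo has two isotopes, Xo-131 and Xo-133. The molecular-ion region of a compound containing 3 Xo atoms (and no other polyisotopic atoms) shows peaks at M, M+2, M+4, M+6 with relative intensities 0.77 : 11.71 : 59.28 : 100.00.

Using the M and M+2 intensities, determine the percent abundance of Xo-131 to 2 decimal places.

16.48%

If p is the fraction of Xo that is Xo-131, then I(M+2)/I(M) = [C(3,1)·p^2·(1−p)] / p^3 = 3·(1−p)/p = 11.71/0.77 = 15.2078
(1−p)/p = 15.2078/3 = 5.0693  ⇒  p = 1/(1 + 5.0693) = 0.1648
Xo-131: 16.48%, Xo-133: 83.52%.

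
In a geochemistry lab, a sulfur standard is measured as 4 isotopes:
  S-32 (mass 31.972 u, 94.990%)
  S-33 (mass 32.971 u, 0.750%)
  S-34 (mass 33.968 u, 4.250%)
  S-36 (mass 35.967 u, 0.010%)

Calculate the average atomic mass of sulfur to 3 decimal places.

The abundance-weighted mean is 0.94990 × 31.972 + 0.00750 × 32.971 + 0.04250 × 33.968 + 0.00010 × 35.967
= 30.3702 + 0.2473 + 1.4436 + 0.0036 = 32.0647 u

32.065 u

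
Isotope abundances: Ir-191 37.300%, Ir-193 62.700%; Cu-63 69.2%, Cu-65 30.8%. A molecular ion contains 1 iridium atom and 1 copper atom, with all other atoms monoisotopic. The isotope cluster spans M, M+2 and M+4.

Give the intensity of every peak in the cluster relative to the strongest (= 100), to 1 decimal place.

47.0 : 100.0 : 35.2

Iridium pattern (n=1): 0.3730 : 0.6270
Copper pattern (n=1): 0.6920 : 0.3080
Convolve the two distributions (both contribute in 2-u steps):
  M: 0.3730×0.6920 = 0.258116
  M+2: 0.3730×0.3080 + 0.6270×0.6920 = 0.548768
  M+4: 0.6270×0.3080 = 0.193116
Scale to base peak (0.548768) = 100: 47.0 : 100.0 : 35.2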